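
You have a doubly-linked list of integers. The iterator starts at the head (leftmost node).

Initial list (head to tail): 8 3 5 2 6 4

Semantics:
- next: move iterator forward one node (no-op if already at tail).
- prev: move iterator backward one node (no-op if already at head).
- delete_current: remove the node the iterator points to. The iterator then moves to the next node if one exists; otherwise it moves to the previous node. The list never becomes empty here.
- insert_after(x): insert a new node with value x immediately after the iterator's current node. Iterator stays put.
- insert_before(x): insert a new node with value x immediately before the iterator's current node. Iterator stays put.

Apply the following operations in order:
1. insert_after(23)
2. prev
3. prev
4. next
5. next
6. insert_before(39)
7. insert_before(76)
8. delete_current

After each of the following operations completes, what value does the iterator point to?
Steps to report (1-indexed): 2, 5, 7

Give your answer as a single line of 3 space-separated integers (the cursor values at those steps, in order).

Answer: 8 3 3

Derivation:
After 1 (insert_after(23)): list=[8, 23, 3, 5, 2, 6, 4] cursor@8
After 2 (prev): list=[8, 23, 3, 5, 2, 6, 4] cursor@8
After 3 (prev): list=[8, 23, 3, 5, 2, 6, 4] cursor@8
After 4 (next): list=[8, 23, 3, 5, 2, 6, 4] cursor@23
After 5 (next): list=[8, 23, 3, 5, 2, 6, 4] cursor@3
After 6 (insert_before(39)): list=[8, 23, 39, 3, 5, 2, 6, 4] cursor@3
After 7 (insert_before(76)): list=[8, 23, 39, 76, 3, 5, 2, 6, 4] cursor@3
After 8 (delete_current): list=[8, 23, 39, 76, 5, 2, 6, 4] cursor@5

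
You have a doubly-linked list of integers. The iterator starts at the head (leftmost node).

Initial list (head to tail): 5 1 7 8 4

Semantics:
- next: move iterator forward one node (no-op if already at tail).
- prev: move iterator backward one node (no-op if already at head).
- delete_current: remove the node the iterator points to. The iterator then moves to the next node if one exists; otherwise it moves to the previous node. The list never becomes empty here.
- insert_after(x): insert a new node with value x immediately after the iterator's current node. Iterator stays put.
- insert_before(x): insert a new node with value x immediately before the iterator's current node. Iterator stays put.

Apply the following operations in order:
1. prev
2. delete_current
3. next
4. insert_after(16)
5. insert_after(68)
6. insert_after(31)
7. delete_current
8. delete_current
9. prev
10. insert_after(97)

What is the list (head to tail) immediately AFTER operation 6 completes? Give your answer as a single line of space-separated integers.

Answer: 1 7 31 68 16 8 4

Derivation:
After 1 (prev): list=[5, 1, 7, 8, 4] cursor@5
After 2 (delete_current): list=[1, 7, 8, 4] cursor@1
After 3 (next): list=[1, 7, 8, 4] cursor@7
After 4 (insert_after(16)): list=[1, 7, 16, 8, 4] cursor@7
After 5 (insert_after(68)): list=[1, 7, 68, 16, 8, 4] cursor@7
After 6 (insert_after(31)): list=[1, 7, 31, 68, 16, 8, 4] cursor@7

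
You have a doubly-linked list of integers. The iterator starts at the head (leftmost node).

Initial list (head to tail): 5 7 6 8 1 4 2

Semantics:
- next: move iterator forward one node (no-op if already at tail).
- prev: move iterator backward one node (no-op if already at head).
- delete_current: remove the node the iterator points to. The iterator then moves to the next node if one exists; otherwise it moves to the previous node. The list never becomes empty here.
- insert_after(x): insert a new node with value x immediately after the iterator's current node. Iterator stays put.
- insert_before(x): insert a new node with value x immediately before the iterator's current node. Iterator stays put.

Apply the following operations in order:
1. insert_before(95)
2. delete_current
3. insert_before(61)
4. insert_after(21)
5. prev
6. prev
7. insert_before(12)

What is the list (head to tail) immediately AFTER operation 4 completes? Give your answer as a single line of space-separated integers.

After 1 (insert_before(95)): list=[95, 5, 7, 6, 8, 1, 4, 2] cursor@5
After 2 (delete_current): list=[95, 7, 6, 8, 1, 4, 2] cursor@7
After 3 (insert_before(61)): list=[95, 61, 7, 6, 8, 1, 4, 2] cursor@7
After 4 (insert_after(21)): list=[95, 61, 7, 21, 6, 8, 1, 4, 2] cursor@7

Answer: 95 61 7 21 6 8 1 4 2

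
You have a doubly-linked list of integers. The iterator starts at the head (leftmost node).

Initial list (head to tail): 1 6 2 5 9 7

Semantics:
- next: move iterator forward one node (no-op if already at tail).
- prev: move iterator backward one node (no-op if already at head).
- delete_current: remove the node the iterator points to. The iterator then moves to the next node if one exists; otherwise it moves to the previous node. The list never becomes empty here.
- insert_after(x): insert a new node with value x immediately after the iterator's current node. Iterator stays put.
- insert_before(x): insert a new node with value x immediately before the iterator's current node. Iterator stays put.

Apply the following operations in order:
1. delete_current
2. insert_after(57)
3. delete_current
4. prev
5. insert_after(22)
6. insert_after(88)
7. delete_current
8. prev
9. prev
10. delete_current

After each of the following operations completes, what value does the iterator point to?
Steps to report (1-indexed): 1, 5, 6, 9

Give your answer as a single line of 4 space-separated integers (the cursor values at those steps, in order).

Answer: 6 57 57 88

Derivation:
After 1 (delete_current): list=[6, 2, 5, 9, 7] cursor@6
After 2 (insert_after(57)): list=[6, 57, 2, 5, 9, 7] cursor@6
After 3 (delete_current): list=[57, 2, 5, 9, 7] cursor@57
After 4 (prev): list=[57, 2, 5, 9, 7] cursor@57
After 5 (insert_after(22)): list=[57, 22, 2, 5, 9, 7] cursor@57
After 6 (insert_after(88)): list=[57, 88, 22, 2, 5, 9, 7] cursor@57
After 7 (delete_current): list=[88, 22, 2, 5, 9, 7] cursor@88
After 8 (prev): list=[88, 22, 2, 5, 9, 7] cursor@88
After 9 (prev): list=[88, 22, 2, 5, 9, 7] cursor@88
After 10 (delete_current): list=[22, 2, 5, 9, 7] cursor@22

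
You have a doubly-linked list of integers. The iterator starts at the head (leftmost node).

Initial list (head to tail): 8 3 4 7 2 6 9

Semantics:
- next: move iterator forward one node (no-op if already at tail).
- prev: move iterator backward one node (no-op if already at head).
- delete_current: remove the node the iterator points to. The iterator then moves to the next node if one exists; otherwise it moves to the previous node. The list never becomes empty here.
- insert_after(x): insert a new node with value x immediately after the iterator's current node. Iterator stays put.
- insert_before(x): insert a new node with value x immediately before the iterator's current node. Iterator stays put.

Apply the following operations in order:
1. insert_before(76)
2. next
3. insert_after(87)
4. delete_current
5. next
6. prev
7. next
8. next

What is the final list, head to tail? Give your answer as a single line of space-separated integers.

After 1 (insert_before(76)): list=[76, 8, 3, 4, 7, 2, 6, 9] cursor@8
After 2 (next): list=[76, 8, 3, 4, 7, 2, 6, 9] cursor@3
After 3 (insert_after(87)): list=[76, 8, 3, 87, 4, 7, 2, 6, 9] cursor@3
After 4 (delete_current): list=[76, 8, 87, 4, 7, 2, 6, 9] cursor@87
After 5 (next): list=[76, 8, 87, 4, 7, 2, 6, 9] cursor@4
After 6 (prev): list=[76, 8, 87, 4, 7, 2, 6, 9] cursor@87
After 7 (next): list=[76, 8, 87, 4, 7, 2, 6, 9] cursor@4
After 8 (next): list=[76, 8, 87, 4, 7, 2, 6, 9] cursor@7

Answer: 76 8 87 4 7 2 6 9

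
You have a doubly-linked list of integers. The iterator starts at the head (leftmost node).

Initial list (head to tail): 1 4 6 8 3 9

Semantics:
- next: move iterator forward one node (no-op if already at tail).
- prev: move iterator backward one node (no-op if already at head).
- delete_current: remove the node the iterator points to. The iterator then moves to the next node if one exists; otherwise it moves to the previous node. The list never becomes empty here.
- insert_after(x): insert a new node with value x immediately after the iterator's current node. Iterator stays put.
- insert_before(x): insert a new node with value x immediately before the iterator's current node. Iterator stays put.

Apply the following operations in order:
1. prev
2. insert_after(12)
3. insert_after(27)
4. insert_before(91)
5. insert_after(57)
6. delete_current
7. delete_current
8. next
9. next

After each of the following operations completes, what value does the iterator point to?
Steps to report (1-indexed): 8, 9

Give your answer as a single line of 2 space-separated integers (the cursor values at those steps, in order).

After 1 (prev): list=[1, 4, 6, 8, 3, 9] cursor@1
After 2 (insert_after(12)): list=[1, 12, 4, 6, 8, 3, 9] cursor@1
After 3 (insert_after(27)): list=[1, 27, 12, 4, 6, 8, 3, 9] cursor@1
After 4 (insert_before(91)): list=[91, 1, 27, 12, 4, 6, 8, 3, 9] cursor@1
After 5 (insert_after(57)): list=[91, 1, 57, 27, 12, 4, 6, 8, 3, 9] cursor@1
After 6 (delete_current): list=[91, 57, 27, 12, 4, 6, 8, 3, 9] cursor@57
After 7 (delete_current): list=[91, 27, 12, 4, 6, 8, 3, 9] cursor@27
After 8 (next): list=[91, 27, 12, 4, 6, 8, 3, 9] cursor@12
After 9 (next): list=[91, 27, 12, 4, 6, 8, 3, 9] cursor@4

Answer: 12 4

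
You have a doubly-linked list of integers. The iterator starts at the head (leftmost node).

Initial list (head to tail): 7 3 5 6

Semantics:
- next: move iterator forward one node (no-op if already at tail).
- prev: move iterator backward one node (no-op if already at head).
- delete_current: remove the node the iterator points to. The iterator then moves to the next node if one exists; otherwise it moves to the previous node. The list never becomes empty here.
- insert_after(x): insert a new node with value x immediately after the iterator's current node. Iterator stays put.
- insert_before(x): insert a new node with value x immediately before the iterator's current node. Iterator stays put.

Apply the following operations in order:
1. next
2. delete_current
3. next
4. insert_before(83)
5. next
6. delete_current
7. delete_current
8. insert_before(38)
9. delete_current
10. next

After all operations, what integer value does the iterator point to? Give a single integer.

Answer: 38

Derivation:
After 1 (next): list=[7, 3, 5, 6] cursor@3
After 2 (delete_current): list=[7, 5, 6] cursor@5
After 3 (next): list=[7, 5, 6] cursor@6
After 4 (insert_before(83)): list=[7, 5, 83, 6] cursor@6
After 5 (next): list=[7, 5, 83, 6] cursor@6
After 6 (delete_current): list=[7, 5, 83] cursor@83
After 7 (delete_current): list=[7, 5] cursor@5
After 8 (insert_before(38)): list=[7, 38, 5] cursor@5
After 9 (delete_current): list=[7, 38] cursor@38
After 10 (next): list=[7, 38] cursor@38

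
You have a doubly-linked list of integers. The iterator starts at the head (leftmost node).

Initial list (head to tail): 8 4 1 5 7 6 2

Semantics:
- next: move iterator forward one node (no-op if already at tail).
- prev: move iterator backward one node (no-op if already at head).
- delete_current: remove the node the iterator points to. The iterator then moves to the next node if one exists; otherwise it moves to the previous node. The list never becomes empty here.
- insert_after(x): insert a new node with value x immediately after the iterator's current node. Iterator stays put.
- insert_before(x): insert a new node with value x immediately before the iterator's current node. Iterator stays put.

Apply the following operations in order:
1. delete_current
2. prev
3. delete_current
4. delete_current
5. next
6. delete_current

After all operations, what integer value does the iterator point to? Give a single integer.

After 1 (delete_current): list=[4, 1, 5, 7, 6, 2] cursor@4
After 2 (prev): list=[4, 1, 5, 7, 6, 2] cursor@4
After 3 (delete_current): list=[1, 5, 7, 6, 2] cursor@1
After 4 (delete_current): list=[5, 7, 6, 2] cursor@5
After 5 (next): list=[5, 7, 6, 2] cursor@7
After 6 (delete_current): list=[5, 6, 2] cursor@6

Answer: 6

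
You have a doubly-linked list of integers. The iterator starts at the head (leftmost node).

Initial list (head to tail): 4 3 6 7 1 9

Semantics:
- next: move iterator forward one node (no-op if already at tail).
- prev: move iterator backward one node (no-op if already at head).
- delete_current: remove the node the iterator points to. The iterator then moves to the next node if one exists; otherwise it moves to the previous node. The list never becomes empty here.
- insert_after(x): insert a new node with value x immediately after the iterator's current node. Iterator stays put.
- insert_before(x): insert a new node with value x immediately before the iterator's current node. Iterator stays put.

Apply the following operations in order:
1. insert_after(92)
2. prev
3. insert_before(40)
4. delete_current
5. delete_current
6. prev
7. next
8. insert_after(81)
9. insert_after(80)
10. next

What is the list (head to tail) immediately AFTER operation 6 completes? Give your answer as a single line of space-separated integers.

Answer: 40 3 6 7 1 9

Derivation:
After 1 (insert_after(92)): list=[4, 92, 3, 6, 7, 1, 9] cursor@4
After 2 (prev): list=[4, 92, 3, 6, 7, 1, 9] cursor@4
After 3 (insert_before(40)): list=[40, 4, 92, 3, 6, 7, 1, 9] cursor@4
After 4 (delete_current): list=[40, 92, 3, 6, 7, 1, 9] cursor@92
After 5 (delete_current): list=[40, 3, 6, 7, 1, 9] cursor@3
After 6 (prev): list=[40, 3, 6, 7, 1, 9] cursor@40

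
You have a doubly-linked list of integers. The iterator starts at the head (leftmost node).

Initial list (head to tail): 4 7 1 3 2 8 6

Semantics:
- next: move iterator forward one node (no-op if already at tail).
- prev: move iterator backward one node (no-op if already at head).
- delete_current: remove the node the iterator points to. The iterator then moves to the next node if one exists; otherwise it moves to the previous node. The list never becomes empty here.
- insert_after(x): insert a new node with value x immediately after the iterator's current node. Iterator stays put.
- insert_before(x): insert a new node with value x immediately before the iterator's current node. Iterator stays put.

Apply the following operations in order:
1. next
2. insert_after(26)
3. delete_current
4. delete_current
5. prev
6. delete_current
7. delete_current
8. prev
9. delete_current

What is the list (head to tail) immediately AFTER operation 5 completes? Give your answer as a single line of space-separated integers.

Answer: 4 1 3 2 8 6

Derivation:
After 1 (next): list=[4, 7, 1, 3, 2, 8, 6] cursor@7
After 2 (insert_after(26)): list=[4, 7, 26, 1, 3, 2, 8, 6] cursor@7
After 3 (delete_current): list=[4, 26, 1, 3, 2, 8, 6] cursor@26
After 4 (delete_current): list=[4, 1, 3, 2, 8, 6] cursor@1
After 5 (prev): list=[4, 1, 3, 2, 8, 6] cursor@4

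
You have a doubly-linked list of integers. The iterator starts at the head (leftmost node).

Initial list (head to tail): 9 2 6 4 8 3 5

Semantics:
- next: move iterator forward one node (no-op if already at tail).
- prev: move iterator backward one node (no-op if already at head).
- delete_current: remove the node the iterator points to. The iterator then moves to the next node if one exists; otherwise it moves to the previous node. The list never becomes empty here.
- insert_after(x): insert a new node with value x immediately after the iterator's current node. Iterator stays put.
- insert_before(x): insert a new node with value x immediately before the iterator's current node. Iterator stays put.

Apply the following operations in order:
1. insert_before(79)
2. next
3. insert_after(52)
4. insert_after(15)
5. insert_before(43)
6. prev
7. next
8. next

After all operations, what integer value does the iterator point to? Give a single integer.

Answer: 15

Derivation:
After 1 (insert_before(79)): list=[79, 9, 2, 6, 4, 8, 3, 5] cursor@9
After 2 (next): list=[79, 9, 2, 6, 4, 8, 3, 5] cursor@2
After 3 (insert_after(52)): list=[79, 9, 2, 52, 6, 4, 8, 3, 5] cursor@2
After 4 (insert_after(15)): list=[79, 9, 2, 15, 52, 6, 4, 8, 3, 5] cursor@2
After 5 (insert_before(43)): list=[79, 9, 43, 2, 15, 52, 6, 4, 8, 3, 5] cursor@2
After 6 (prev): list=[79, 9, 43, 2, 15, 52, 6, 4, 8, 3, 5] cursor@43
After 7 (next): list=[79, 9, 43, 2, 15, 52, 6, 4, 8, 3, 5] cursor@2
After 8 (next): list=[79, 9, 43, 2, 15, 52, 6, 4, 8, 3, 5] cursor@15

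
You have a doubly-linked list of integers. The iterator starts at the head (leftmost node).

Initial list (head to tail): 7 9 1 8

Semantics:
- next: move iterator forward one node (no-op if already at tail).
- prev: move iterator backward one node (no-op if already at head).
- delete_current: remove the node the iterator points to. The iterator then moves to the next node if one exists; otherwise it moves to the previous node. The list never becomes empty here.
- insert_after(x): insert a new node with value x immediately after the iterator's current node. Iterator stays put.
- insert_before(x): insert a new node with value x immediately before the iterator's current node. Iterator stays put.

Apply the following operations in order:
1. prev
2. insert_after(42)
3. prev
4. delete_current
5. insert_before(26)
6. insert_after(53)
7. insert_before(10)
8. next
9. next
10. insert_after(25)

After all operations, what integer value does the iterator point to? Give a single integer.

Answer: 9

Derivation:
After 1 (prev): list=[7, 9, 1, 8] cursor@7
After 2 (insert_after(42)): list=[7, 42, 9, 1, 8] cursor@7
After 3 (prev): list=[7, 42, 9, 1, 8] cursor@7
After 4 (delete_current): list=[42, 9, 1, 8] cursor@42
After 5 (insert_before(26)): list=[26, 42, 9, 1, 8] cursor@42
After 6 (insert_after(53)): list=[26, 42, 53, 9, 1, 8] cursor@42
After 7 (insert_before(10)): list=[26, 10, 42, 53, 9, 1, 8] cursor@42
After 8 (next): list=[26, 10, 42, 53, 9, 1, 8] cursor@53
After 9 (next): list=[26, 10, 42, 53, 9, 1, 8] cursor@9
After 10 (insert_after(25)): list=[26, 10, 42, 53, 9, 25, 1, 8] cursor@9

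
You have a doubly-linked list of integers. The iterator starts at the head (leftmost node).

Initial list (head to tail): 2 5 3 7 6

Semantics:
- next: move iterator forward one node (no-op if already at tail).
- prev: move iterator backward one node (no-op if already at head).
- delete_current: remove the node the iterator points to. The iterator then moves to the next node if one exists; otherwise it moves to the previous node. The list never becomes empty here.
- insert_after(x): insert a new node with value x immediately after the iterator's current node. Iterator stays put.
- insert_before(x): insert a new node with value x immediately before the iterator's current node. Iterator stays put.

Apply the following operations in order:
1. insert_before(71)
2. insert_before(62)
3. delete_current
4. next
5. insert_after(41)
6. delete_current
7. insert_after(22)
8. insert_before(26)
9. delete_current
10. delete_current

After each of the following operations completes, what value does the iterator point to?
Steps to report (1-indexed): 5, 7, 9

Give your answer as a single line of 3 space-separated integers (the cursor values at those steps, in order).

Answer: 3 41 22

Derivation:
After 1 (insert_before(71)): list=[71, 2, 5, 3, 7, 6] cursor@2
After 2 (insert_before(62)): list=[71, 62, 2, 5, 3, 7, 6] cursor@2
After 3 (delete_current): list=[71, 62, 5, 3, 7, 6] cursor@5
After 4 (next): list=[71, 62, 5, 3, 7, 6] cursor@3
After 5 (insert_after(41)): list=[71, 62, 5, 3, 41, 7, 6] cursor@3
After 6 (delete_current): list=[71, 62, 5, 41, 7, 6] cursor@41
After 7 (insert_after(22)): list=[71, 62, 5, 41, 22, 7, 6] cursor@41
After 8 (insert_before(26)): list=[71, 62, 5, 26, 41, 22, 7, 6] cursor@41
After 9 (delete_current): list=[71, 62, 5, 26, 22, 7, 6] cursor@22
After 10 (delete_current): list=[71, 62, 5, 26, 7, 6] cursor@7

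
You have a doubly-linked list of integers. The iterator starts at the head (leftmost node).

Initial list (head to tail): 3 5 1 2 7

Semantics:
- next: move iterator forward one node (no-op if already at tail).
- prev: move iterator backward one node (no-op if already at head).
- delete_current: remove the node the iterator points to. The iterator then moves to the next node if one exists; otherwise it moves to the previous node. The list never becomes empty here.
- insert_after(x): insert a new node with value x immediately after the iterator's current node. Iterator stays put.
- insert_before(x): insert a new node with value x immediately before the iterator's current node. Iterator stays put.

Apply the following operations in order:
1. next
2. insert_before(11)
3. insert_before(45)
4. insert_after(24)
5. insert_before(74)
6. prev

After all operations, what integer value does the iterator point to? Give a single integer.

Answer: 74

Derivation:
After 1 (next): list=[3, 5, 1, 2, 7] cursor@5
After 2 (insert_before(11)): list=[3, 11, 5, 1, 2, 7] cursor@5
After 3 (insert_before(45)): list=[3, 11, 45, 5, 1, 2, 7] cursor@5
After 4 (insert_after(24)): list=[3, 11, 45, 5, 24, 1, 2, 7] cursor@5
After 5 (insert_before(74)): list=[3, 11, 45, 74, 5, 24, 1, 2, 7] cursor@5
After 6 (prev): list=[3, 11, 45, 74, 5, 24, 1, 2, 7] cursor@74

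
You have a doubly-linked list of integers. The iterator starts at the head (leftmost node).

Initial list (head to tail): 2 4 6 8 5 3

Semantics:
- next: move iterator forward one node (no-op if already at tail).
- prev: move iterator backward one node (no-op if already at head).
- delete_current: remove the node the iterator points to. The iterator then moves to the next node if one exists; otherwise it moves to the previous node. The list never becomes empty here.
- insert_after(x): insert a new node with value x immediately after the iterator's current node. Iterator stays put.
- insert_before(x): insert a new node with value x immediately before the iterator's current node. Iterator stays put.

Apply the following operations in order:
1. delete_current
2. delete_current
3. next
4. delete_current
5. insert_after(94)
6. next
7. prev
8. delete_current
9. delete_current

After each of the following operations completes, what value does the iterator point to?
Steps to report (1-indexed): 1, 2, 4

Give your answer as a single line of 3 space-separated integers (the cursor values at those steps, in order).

After 1 (delete_current): list=[4, 6, 8, 5, 3] cursor@4
After 2 (delete_current): list=[6, 8, 5, 3] cursor@6
After 3 (next): list=[6, 8, 5, 3] cursor@8
After 4 (delete_current): list=[6, 5, 3] cursor@5
After 5 (insert_after(94)): list=[6, 5, 94, 3] cursor@5
After 6 (next): list=[6, 5, 94, 3] cursor@94
After 7 (prev): list=[6, 5, 94, 3] cursor@5
After 8 (delete_current): list=[6, 94, 3] cursor@94
After 9 (delete_current): list=[6, 3] cursor@3

Answer: 4 6 5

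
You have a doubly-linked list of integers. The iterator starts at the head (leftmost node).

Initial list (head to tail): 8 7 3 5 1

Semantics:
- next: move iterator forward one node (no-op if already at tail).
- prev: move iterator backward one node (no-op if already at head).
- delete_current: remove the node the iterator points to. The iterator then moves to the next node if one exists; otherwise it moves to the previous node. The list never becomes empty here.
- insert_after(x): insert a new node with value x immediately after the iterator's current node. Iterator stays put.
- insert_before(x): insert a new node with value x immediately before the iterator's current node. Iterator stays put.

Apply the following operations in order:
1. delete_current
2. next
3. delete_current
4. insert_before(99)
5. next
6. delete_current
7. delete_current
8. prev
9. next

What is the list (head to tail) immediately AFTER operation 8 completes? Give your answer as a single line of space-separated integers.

Answer: 7 99

Derivation:
After 1 (delete_current): list=[7, 3, 5, 1] cursor@7
After 2 (next): list=[7, 3, 5, 1] cursor@3
After 3 (delete_current): list=[7, 5, 1] cursor@5
After 4 (insert_before(99)): list=[7, 99, 5, 1] cursor@5
After 5 (next): list=[7, 99, 5, 1] cursor@1
After 6 (delete_current): list=[7, 99, 5] cursor@5
After 7 (delete_current): list=[7, 99] cursor@99
After 8 (prev): list=[7, 99] cursor@7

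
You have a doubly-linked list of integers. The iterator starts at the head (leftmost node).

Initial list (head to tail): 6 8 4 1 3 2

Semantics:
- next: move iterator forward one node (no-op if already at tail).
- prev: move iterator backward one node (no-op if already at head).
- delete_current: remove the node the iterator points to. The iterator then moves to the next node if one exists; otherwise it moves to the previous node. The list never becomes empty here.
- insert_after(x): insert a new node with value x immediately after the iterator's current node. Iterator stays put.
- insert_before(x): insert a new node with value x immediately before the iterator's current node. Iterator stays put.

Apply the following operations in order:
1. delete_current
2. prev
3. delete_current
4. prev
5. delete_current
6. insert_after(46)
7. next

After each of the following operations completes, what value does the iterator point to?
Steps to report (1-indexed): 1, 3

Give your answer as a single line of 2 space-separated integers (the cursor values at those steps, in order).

After 1 (delete_current): list=[8, 4, 1, 3, 2] cursor@8
After 2 (prev): list=[8, 4, 1, 3, 2] cursor@8
After 3 (delete_current): list=[4, 1, 3, 2] cursor@4
After 4 (prev): list=[4, 1, 3, 2] cursor@4
After 5 (delete_current): list=[1, 3, 2] cursor@1
After 6 (insert_after(46)): list=[1, 46, 3, 2] cursor@1
After 7 (next): list=[1, 46, 3, 2] cursor@46

Answer: 8 4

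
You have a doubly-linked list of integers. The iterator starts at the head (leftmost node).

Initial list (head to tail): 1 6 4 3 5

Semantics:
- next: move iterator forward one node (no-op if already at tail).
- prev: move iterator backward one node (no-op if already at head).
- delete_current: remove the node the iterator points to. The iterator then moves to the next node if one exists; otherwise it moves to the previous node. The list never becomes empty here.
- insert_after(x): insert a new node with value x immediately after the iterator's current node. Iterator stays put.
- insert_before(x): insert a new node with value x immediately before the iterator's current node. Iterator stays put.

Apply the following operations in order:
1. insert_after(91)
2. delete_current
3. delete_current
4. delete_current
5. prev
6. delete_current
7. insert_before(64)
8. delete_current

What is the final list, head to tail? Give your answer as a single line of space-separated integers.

Answer: 64 5

Derivation:
After 1 (insert_after(91)): list=[1, 91, 6, 4, 3, 5] cursor@1
After 2 (delete_current): list=[91, 6, 4, 3, 5] cursor@91
After 3 (delete_current): list=[6, 4, 3, 5] cursor@6
After 4 (delete_current): list=[4, 3, 5] cursor@4
After 5 (prev): list=[4, 3, 5] cursor@4
After 6 (delete_current): list=[3, 5] cursor@3
After 7 (insert_before(64)): list=[64, 3, 5] cursor@3
After 8 (delete_current): list=[64, 5] cursor@5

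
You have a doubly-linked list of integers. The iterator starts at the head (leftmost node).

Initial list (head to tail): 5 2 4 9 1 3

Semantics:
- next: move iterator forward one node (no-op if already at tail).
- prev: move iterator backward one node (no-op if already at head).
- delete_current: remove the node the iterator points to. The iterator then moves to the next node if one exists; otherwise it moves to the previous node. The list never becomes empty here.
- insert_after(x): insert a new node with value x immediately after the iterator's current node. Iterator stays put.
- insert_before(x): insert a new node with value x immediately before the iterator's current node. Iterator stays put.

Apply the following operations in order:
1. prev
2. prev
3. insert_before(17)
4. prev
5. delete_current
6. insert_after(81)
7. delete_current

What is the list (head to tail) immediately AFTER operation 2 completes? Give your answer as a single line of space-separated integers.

Answer: 5 2 4 9 1 3

Derivation:
After 1 (prev): list=[5, 2, 4, 9, 1, 3] cursor@5
After 2 (prev): list=[5, 2, 4, 9, 1, 3] cursor@5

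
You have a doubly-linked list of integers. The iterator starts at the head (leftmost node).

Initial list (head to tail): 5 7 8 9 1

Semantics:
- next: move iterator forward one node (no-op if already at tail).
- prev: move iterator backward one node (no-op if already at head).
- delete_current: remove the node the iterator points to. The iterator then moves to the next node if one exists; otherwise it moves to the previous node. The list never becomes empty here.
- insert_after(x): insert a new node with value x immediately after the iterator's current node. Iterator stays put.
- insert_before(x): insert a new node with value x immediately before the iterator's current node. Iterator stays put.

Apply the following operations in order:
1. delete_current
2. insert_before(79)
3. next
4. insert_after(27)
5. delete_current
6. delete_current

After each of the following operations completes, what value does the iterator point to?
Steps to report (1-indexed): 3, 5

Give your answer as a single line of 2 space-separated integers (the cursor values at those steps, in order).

Answer: 8 27

Derivation:
After 1 (delete_current): list=[7, 8, 9, 1] cursor@7
After 2 (insert_before(79)): list=[79, 7, 8, 9, 1] cursor@7
After 3 (next): list=[79, 7, 8, 9, 1] cursor@8
After 4 (insert_after(27)): list=[79, 7, 8, 27, 9, 1] cursor@8
After 5 (delete_current): list=[79, 7, 27, 9, 1] cursor@27
After 6 (delete_current): list=[79, 7, 9, 1] cursor@9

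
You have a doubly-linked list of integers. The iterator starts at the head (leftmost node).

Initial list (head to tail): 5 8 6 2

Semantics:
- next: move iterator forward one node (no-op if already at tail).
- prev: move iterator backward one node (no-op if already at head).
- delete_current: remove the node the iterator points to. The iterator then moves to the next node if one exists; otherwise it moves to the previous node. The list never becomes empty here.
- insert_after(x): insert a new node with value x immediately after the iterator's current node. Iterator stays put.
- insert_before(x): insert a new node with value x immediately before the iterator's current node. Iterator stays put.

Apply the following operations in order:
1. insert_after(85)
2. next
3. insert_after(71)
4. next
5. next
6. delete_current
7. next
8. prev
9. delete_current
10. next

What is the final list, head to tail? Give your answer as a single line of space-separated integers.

After 1 (insert_after(85)): list=[5, 85, 8, 6, 2] cursor@5
After 2 (next): list=[5, 85, 8, 6, 2] cursor@85
After 3 (insert_after(71)): list=[5, 85, 71, 8, 6, 2] cursor@85
After 4 (next): list=[5, 85, 71, 8, 6, 2] cursor@71
After 5 (next): list=[5, 85, 71, 8, 6, 2] cursor@8
After 6 (delete_current): list=[5, 85, 71, 6, 2] cursor@6
After 7 (next): list=[5, 85, 71, 6, 2] cursor@2
After 8 (prev): list=[5, 85, 71, 6, 2] cursor@6
After 9 (delete_current): list=[5, 85, 71, 2] cursor@2
After 10 (next): list=[5, 85, 71, 2] cursor@2

Answer: 5 85 71 2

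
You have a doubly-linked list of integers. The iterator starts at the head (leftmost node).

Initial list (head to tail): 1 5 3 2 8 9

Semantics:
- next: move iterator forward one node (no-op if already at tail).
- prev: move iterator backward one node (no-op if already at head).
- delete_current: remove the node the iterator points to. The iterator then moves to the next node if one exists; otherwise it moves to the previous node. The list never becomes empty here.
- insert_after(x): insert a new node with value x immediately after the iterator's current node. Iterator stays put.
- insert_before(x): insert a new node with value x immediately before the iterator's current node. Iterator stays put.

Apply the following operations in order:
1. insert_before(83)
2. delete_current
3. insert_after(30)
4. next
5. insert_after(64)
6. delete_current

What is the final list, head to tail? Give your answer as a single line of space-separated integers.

After 1 (insert_before(83)): list=[83, 1, 5, 3, 2, 8, 9] cursor@1
After 2 (delete_current): list=[83, 5, 3, 2, 8, 9] cursor@5
After 3 (insert_after(30)): list=[83, 5, 30, 3, 2, 8, 9] cursor@5
After 4 (next): list=[83, 5, 30, 3, 2, 8, 9] cursor@30
After 5 (insert_after(64)): list=[83, 5, 30, 64, 3, 2, 8, 9] cursor@30
After 6 (delete_current): list=[83, 5, 64, 3, 2, 8, 9] cursor@64

Answer: 83 5 64 3 2 8 9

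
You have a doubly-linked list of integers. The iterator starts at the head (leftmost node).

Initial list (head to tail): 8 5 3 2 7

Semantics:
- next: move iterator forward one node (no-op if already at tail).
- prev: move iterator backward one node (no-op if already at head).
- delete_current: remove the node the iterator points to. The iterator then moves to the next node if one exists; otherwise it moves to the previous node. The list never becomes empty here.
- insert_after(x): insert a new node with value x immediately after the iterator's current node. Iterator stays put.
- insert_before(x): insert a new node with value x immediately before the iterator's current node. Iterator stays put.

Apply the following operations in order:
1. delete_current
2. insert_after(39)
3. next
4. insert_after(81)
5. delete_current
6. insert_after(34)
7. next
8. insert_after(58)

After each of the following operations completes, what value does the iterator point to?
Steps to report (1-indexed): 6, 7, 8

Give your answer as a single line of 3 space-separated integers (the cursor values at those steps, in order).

Answer: 81 34 34

Derivation:
After 1 (delete_current): list=[5, 3, 2, 7] cursor@5
After 2 (insert_after(39)): list=[5, 39, 3, 2, 7] cursor@5
After 3 (next): list=[5, 39, 3, 2, 7] cursor@39
After 4 (insert_after(81)): list=[5, 39, 81, 3, 2, 7] cursor@39
After 5 (delete_current): list=[5, 81, 3, 2, 7] cursor@81
After 6 (insert_after(34)): list=[5, 81, 34, 3, 2, 7] cursor@81
After 7 (next): list=[5, 81, 34, 3, 2, 7] cursor@34
After 8 (insert_after(58)): list=[5, 81, 34, 58, 3, 2, 7] cursor@34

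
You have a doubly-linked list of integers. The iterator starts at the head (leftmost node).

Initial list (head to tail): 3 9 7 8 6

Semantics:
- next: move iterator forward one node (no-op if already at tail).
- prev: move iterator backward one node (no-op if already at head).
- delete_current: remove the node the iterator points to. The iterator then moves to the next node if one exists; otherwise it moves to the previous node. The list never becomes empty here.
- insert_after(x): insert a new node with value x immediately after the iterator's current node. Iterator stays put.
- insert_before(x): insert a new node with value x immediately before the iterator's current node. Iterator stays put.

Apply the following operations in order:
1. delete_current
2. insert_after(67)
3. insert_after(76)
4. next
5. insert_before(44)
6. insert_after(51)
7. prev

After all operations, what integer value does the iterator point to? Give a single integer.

Answer: 44

Derivation:
After 1 (delete_current): list=[9, 7, 8, 6] cursor@9
After 2 (insert_after(67)): list=[9, 67, 7, 8, 6] cursor@9
After 3 (insert_after(76)): list=[9, 76, 67, 7, 8, 6] cursor@9
After 4 (next): list=[9, 76, 67, 7, 8, 6] cursor@76
After 5 (insert_before(44)): list=[9, 44, 76, 67, 7, 8, 6] cursor@76
After 6 (insert_after(51)): list=[9, 44, 76, 51, 67, 7, 8, 6] cursor@76
After 7 (prev): list=[9, 44, 76, 51, 67, 7, 8, 6] cursor@44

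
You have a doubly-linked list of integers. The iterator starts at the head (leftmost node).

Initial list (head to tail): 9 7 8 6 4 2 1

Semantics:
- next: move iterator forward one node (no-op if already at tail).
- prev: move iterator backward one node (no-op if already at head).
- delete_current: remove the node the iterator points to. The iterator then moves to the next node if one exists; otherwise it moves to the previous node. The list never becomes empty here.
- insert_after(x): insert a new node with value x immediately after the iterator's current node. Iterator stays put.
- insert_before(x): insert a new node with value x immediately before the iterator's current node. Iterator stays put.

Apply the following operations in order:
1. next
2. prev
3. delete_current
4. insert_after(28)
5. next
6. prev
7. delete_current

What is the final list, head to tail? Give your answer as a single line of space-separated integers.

After 1 (next): list=[9, 7, 8, 6, 4, 2, 1] cursor@7
After 2 (prev): list=[9, 7, 8, 6, 4, 2, 1] cursor@9
After 3 (delete_current): list=[7, 8, 6, 4, 2, 1] cursor@7
After 4 (insert_after(28)): list=[7, 28, 8, 6, 4, 2, 1] cursor@7
After 5 (next): list=[7, 28, 8, 6, 4, 2, 1] cursor@28
After 6 (prev): list=[7, 28, 8, 6, 4, 2, 1] cursor@7
After 7 (delete_current): list=[28, 8, 6, 4, 2, 1] cursor@28

Answer: 28 8 6 4 2 1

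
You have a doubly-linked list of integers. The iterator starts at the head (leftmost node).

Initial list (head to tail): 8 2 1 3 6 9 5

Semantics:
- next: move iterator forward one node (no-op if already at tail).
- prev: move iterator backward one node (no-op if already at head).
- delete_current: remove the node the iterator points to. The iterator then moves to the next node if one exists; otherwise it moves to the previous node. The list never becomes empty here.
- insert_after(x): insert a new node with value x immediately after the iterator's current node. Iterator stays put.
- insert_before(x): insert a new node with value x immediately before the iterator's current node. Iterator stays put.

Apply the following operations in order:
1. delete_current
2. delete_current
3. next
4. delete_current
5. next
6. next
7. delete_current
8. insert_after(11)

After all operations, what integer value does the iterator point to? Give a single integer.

Answer: 9

Derivation:
After 1 (delete_current): list=[2, 1, 3, 6, 9, 5] cursor@2
After 2 (delete_current): list=[1, 3, 6, 9, 5] cursor@1
After 3 (next): list=[1, 3, 6, 9, 5] cursor@3
After 4 (delete_current): list=[1, 6, 9, 5] cursor@6
After 5 (next): list=[1, 6, 9, 5] cursor@9
After 6 (next): list=[1, 6, 9, 5] cursor@5
After 7 (delete_current): list=[1, 6, 9] cursor@9
After 8 (insert_after(11)): list=[1, 6, 9, 11] cursor@9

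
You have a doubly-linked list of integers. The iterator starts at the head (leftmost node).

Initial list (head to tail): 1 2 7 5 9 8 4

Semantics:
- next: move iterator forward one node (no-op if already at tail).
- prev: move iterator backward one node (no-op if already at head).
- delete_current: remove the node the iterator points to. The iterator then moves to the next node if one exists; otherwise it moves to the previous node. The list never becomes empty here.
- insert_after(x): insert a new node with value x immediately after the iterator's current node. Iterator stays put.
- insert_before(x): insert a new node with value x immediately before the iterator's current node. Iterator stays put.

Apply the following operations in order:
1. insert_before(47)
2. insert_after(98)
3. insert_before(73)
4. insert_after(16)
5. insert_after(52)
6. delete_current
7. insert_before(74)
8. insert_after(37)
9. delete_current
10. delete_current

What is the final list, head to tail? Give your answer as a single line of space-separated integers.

After 1 (insert_before(47)): list=[47, 1, 2, 7, 5, 9, 8, 4] cursor@1
After 2 (insert_after(98)): list=[47, 1, 98, 2, 7, 5, 9, 8, 4] cursor@1
After 3 (insert_before(73)): list=[47, 73, 1, 98, 2, 7, 5, 9, 8, 4] cursor@1
After 4 (insert_after(16)): list=[47, 73, 1, 16, 98, 2, 7, 5, 9, 8, 4] cursor@1
After 5 (insert_after(52)): list=[47, 73, 1, 52, 16, 98, 2, 7, 5, 9, 8, 4] cursor@1
After 6 (delete_current): list=[47, 73, 52, 16, 98, 2, 7, 5, 9, 8, 4] cursor@52
After 7 (insert_before(74)): list=[47, 73, 74, 52, 16, 98, 2, 7, 5, 9, 8, 4] cursor@52
After 8 (insert_after(37)): list=[47, 73, 74, 52, 37, 16, 98, 2, 7, 5, 9, 8, 4] cursor@52
After 9 (delete_current): list=[47, 73, 74, 37, 16, 98, 2, 7, 5, 9, 8, 4] cursor@37
After 10 (delete_current): list=[47, 73, 74, 16, 98, 2, 7, 5, 9, 8, 4] cursor@16

Answer: 47 73 74 16 98 2 7 5 9 8 4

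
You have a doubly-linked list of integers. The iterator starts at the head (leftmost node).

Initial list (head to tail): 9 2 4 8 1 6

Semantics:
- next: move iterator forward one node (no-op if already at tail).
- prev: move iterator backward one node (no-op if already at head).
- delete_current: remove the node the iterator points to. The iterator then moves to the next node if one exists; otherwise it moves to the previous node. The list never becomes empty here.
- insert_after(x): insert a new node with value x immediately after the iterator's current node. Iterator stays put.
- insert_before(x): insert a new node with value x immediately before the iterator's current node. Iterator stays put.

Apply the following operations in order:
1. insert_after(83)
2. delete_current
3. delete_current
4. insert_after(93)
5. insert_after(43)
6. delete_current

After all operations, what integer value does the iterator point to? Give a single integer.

Answer: 43

Derivation:
After 1 (insert_after(83)): list=[9, 83, 2, 4, 8, 1, 6] cursor@9
After 2 (delete_current): list=[83, 2, 4, 8, 1, 6] cursor@83
After 3 (delete_current): list=[2, 4, 8, 1, 6] cursor@2
After 4 (insert_after(93)): list=[2, 93, 4, 8, 1, 6] cursor@2
After 5 (insert_after(43)): list=[2, 43, 93, 4, 8, 1, 6] cursor@2
After 6 (delete_current): list=[43, 93, 4, 8, 1, 6] cursor@43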